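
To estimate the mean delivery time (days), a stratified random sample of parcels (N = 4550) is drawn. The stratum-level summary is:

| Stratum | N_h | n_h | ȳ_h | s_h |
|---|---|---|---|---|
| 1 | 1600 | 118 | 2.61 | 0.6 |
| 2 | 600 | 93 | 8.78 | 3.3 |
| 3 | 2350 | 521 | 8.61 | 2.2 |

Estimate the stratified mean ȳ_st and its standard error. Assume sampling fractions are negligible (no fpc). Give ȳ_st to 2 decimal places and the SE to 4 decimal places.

ȳ_st = Σ W_h ȳ_h = (1600·2.61 + 600·8.78 + 2350·8.61)/4550 = 6.52253
V̂(ȳ_st) = Σ W_h² s_h²/n_h, with W_h = N_h/N and N = 4550:
  stratum 1: (1600/4550)²·0.6²/118 = 0.000377257
  stratum 2: (600/4550)²·3.3²/93 = 0.00203622
  stratum 3: (2350/4550)²·2.2²/521 = 0.00247811
V̂(ȳ_st) = 0.00489159
SE(ȳ_st) = √0.00489159 = 0.0699399

ȳ_st ≈ 6.52, SE ≈ 0.0699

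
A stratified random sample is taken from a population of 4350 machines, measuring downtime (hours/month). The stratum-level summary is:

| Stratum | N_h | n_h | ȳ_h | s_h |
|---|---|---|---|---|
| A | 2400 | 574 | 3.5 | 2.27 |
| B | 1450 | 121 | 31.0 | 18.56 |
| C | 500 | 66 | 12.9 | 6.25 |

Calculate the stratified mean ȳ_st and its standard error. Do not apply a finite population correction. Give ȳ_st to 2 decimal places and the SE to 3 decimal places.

ȳ_st ≈ 13.75, SE ≈ 0.572

ȳ_st = Σ W_h ȳ_h = (2400·3.5 + 1450·31.0 + 500·12.9)/4350 = 13.74713
V̂(ȳ_st) = Σ W_h² s_h²/n_h, with W_h = N_h/N and N = 4350:
  stratum A: (2400/4350)²·2.27²/574 = 0.00273265
  stratum B: (1450/4350)²·18.56²/121 = 0.316321
  stratum C: (500/4350)²·6.25²/66 = 0.00781947
V̂(ȳ_st) = 0.326873
SE(ȳ_st) = √0.326873 = 0.571728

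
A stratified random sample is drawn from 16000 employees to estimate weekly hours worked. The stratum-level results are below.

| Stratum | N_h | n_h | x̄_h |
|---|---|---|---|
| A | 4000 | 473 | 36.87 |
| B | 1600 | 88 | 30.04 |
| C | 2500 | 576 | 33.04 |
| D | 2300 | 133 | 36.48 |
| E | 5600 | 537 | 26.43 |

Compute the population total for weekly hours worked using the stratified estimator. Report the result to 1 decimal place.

τ̂_st ≈ 510056.0

τ̂_st = Σ N_h x̄_h = 4000·36.87 + 1600·30.04 + 2500·33.04 + 2300·36.48 + 5600·26.43 = 510056.0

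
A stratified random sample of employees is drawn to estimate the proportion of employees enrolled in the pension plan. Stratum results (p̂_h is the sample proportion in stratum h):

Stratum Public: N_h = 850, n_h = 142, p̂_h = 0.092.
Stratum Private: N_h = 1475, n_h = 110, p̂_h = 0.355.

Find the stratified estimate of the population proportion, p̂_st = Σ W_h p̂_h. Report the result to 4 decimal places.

p̂_st ≈ 0.2588

N = 2325; stratum weights W_h = N_h/N.
p̂_st = Σ W_h p̂_h = (850·0.092 + 1475·0.355)/2325 = 0.25885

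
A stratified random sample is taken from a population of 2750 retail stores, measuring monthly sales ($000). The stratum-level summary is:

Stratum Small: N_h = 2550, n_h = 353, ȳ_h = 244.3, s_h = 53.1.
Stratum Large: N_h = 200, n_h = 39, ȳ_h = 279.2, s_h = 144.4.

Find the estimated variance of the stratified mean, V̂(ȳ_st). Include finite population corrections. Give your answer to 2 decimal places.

V̂(ȳ_st) ≈ 8.19

V̂(ȳ_st) = Σ W_h² (1 − n_h/N_h) s_h²/n_h, with W_h = N_h/N and N = 2750:
  stratum Small: (2550/2750)²·(1 − 353/2550)·53.1²/353 = 5.91724
  stratum Large: (200/2750)²·(1 − 39/200)·144.4²/39 = 2.27646
V̂(ȳ_st) = 8.1937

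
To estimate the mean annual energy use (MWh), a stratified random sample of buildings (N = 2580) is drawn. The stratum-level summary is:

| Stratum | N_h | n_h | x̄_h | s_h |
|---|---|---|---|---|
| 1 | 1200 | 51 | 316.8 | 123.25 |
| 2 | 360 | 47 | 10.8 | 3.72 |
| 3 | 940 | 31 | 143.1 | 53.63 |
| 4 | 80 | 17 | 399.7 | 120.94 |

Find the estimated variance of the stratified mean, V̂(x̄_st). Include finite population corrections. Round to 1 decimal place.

V̂(x̄_st) ≈ 74.3

V̂(x̄_st) = Σ W_h² (1 − n_h/N_h) s_h²/n_h, with W_h = N_h/N and N = 2580:
  stratum 1: (1200/2580)²·(1 − 51/1200)·123.25²/51 = 61.6972
  stratum 2: (360/2580)²·(1 − 47/360)·3.72²/47 = 0.0049842
  stratum 3: (940/2580)²·(1 − 31/940)·53.63²/31 = 11.9098
  stratum 4: (80/2580)²·(1 − 17/80)·120.94²/17 = 0.651452
V̂(x̄_st) = 74.2635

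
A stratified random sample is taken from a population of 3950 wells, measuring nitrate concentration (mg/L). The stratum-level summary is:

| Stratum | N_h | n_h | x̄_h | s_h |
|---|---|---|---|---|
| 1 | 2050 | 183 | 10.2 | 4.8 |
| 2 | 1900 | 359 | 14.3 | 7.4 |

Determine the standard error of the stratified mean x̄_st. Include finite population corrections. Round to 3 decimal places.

SE(x̄_st) ≈ 0.244

V̂(x̄_st) = Σ W_h² (1 − n_h/N_h) s_h²/n_h, with W_h = N_h/N and N = 3950:
  stratum 1: (2050/3950)²·(1 − 183/2050)·4.8²/183 = 0.0308841
  stratum 2: (1900/3950)²·(1 − 359/1900)·7.4²/359 = 0.028624
V̂(x̄_st) = 0.0595082
SE(x̄_st) = √0.0595082 = 0.243943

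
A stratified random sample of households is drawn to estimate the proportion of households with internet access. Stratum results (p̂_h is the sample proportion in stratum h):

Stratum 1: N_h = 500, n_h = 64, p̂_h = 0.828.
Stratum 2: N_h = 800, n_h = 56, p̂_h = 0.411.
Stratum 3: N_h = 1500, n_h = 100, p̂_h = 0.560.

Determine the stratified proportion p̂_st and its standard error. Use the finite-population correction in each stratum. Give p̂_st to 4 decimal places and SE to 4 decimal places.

p̂_st ≈ 0.5653, SE ≈ 0.0326

N = 2800; stratum weights W_h = N_h/N.
p̂_st = Σ W_h p̂_h = (500·0.828 + 800·0.411 + 1500·0.560)/2800 = 0.56529
V̂(p̂_st) = Σ W_h² (1 − n_h/N_h) p̂_h(1−p̂_h)/(n_h−1):
  stratum 1: (500/2800)²·(1 − 64/500)·0.828·0.172/63 = 6.28577e-05
  stratum 2: (800/2800)²·(1 − 56/800)·0.411·0.589/55 = 0.00033415
  stratum 3: (1500/2800)²·(1 − 100/1500)·0.560·0.440/99 = 0.000666667
V̂(p̂_st) = 0.00106367; SE = √V̂ = 0.032614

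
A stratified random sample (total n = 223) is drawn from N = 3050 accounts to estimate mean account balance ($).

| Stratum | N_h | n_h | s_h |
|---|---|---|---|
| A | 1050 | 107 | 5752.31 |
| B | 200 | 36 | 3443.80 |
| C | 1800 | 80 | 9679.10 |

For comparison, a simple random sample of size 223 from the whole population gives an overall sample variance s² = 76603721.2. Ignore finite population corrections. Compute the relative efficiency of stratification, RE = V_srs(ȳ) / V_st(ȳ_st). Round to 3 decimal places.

V̂(ȳ_st) = Σ W_h² s_h²/n_h, with W_h = N_h/N and N = 3050:
  stratum A: (1050/3050)²·5752.31²/107 = 36650.5
  stratum B: (200/3050)²·3443.80²/36 = 1416.56
  stratum C: (1800/3050)²·9679.10²/80 = 407873
V_st = 445940
V_srs = s²/n = 76603721.2/223 = 343514
Relative efficiency = V_srs / V_st = 343514/445940 = 0.7703

RE ≈ 0.770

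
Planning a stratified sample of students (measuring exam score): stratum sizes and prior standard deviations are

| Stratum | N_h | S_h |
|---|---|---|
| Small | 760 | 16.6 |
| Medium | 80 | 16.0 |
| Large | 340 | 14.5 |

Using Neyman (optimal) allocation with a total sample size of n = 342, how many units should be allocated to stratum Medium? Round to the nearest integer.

Neyman allocation: n_h = n · N_h S_h / Σ N_i S_i, with n = 342.
  stratum Small: N_h·S_h = 760·16.6 = 12616.00
  stratum Medium: N_h·S_h = 80·16.0 = 1280.00
  stratum Large: N_h·S_h = 340·14.5 = 4930.00
Σ N_h S_h = 18826.00
n for stratum Medium = 342·1280.00/18826.00 = 23.253 → 23

23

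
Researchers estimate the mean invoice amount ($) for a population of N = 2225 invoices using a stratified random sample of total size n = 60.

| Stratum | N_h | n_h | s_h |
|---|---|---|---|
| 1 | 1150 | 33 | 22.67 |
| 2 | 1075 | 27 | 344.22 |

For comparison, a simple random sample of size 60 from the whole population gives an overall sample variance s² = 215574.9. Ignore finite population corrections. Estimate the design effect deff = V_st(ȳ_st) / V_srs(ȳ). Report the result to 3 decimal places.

V̂(ȳ_st) = Σ W_h² s_h²/n_h, with W_h = N_h/N and N = 2225:
  stratum 1: (1150/2225)²·22.67²/33 = 4.1603
  stratum 2: (1075/2225)²·344.22²/27 = 1024.39
V_st = 1028.55
V_srs = s²/n = 215574.9/60 = 3592.91
deff = V_st / V_srs = 1028.55/3592.91 = 0.2863

deff ≈ 0.286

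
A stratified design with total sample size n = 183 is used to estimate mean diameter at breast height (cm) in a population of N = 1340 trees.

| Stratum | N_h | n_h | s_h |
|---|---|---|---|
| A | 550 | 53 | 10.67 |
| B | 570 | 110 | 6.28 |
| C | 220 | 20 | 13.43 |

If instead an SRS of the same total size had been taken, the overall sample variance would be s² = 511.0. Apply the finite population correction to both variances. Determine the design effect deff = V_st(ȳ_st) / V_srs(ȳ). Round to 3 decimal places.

deff ≈ 0.249

V̂(ȳ_st) = Σ W_h² (1 − n_h/N_h) s_h²/n_h, with W_h = N_h/N and N = 1340:
  stratum A: (550/1340)²·(1 − 53/550)·10.67²/53 = 0.327011
  stratum B: (570/1340)²·(1 − 110/570)·6.28²/110 = 0.052354
  stratum C: (220/1340)²·(1 − 20/220)·13.43²/20 = 0.220986
V_st = 0.600351
V_srs = (1 − 183/1340)·511.0/183 = 2.41101
deff = V_st / V_srs = 0.600351/2.41101 = 0.2490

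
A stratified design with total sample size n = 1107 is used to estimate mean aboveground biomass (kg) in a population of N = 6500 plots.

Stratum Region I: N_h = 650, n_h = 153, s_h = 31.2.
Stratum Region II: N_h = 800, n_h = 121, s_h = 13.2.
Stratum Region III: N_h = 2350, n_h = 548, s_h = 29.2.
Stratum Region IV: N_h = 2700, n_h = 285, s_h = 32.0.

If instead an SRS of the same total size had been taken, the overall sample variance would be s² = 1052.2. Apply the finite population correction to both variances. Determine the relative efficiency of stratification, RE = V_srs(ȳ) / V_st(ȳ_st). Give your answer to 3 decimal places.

V̂(ȳ_st) = Σ W_h² (1 − n_h/N_h) s_h²/n_h, with W_h = N_h/N and N = 6500:
  stratum Region I: (650/6500)²·(1 − 153/650)·31.2²/153 = 0.0486475
  stratum Region II: (800/6500)²·(1 − 121/800)·13.2²/121 = 0.0185138
  stratum Region III: (2350/6500)²·(1 − 548/2350)·29.2²/548 = 0.155948
  stratum Region IV: (2700/6500)²·(1 − 285/2700)·32.0²/285 = 0.55451
V_st = 0.77762
V_srs = (1 − 1107/6500)·1052.2/1107 = 0.78862
Relative efficiency = V_srs / V_st = 0.78862/0.77762 = 1.0141

RE ≈ 1.014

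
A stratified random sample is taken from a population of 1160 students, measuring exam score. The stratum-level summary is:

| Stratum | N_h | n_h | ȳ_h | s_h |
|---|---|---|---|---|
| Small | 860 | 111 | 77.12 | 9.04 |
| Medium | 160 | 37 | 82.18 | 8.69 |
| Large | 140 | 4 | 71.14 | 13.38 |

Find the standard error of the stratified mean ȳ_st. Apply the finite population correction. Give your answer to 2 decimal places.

V̂(ȳ_st) = Σ W_h² (1 − n_h/N_h) s_h²/n_h, with W_h = N_h/N and N = 1160:
  stratum Small: (860/1160)²·(1 − 111/860)·9.04²/111 = 0.352434
  stratum Medium: (160/1160)²·(1 − 37/160)·8.69²/37 = 0.0298502
  stratum Large: (140/1160)²·(1 − 4/140)·13.38²/4 = 0.633291
V̂(ȳ_st) = 1.01558
SE(ȳ_st) = √1.01558 = 1.00776

SE(ȳ_st) ≈ 1.01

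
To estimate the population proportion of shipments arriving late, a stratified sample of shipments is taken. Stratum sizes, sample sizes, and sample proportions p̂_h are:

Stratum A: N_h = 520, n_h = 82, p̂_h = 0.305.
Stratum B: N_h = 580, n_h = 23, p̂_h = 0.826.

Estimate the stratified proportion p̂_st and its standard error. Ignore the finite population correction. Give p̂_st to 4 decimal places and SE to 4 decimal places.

p̂_st ≈ 0.5797, SE ≈ 0.0490

N = 1100; stratum weights W_h = N_h/N.
p̂_st = Σ W_h p̂_h = (520·0.305 + 580·0.826)/1100 = 0.57971
V̂(p̂_st) = Σ W_h² p̂_h(1−p̂_h)/(n_h−1):
  stratum A: (520/1100)²·0.305·0.695/81 = 0.000584818
  stratum B: (580/1100)²·0.826·0.174/22 = 0.00181626
V̂(p̂_st) = 0.00240107; SE = √V̂ = 0.0490008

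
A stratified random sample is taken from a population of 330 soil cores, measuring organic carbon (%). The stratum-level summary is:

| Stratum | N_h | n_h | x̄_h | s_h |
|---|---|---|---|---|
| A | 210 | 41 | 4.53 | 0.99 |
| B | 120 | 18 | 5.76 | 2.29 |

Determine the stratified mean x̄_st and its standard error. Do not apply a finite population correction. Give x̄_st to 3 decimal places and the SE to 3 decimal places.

x̄_st ≈ 4.977, SE ≈ 0.220

x̄_st = Σ W_h x̄_h = (210·4.53 + 120·5.76)/330 = 4.97727
V̂(x̄_st) = Σ W_h² s_h²/n_h, with W_h = N_h/N and N = 330:
  stratum A: (210/330)²·0.99²/41 = 0.00968049
  stratum B: (120/330)²·2.29²/18 = 0.0385242
V̂(x̄_st) = 0.0482046
SE(x̄_st) = √0.0482046 = 0.219556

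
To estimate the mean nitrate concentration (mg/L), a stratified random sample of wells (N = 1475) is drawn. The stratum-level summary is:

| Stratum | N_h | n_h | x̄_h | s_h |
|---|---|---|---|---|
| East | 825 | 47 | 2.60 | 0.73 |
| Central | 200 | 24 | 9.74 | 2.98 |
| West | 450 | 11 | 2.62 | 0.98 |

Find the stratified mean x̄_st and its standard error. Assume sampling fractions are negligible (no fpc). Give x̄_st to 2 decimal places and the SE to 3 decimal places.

x̄_st ≈ 3.57, SE ≈ 0.136

x̄_st = Σ W_h x̄_h = (825·2.60 + 200·9.74 + 450·2.62)/1475 = 3.57424
V̂(x̄_st) = Σ W_h² s_h²/n_h, with W_h = N_h/N and N = 1475:
  stratum East: (825/1475)²·0.73²/47 = 0.00354709
  stratum Central: (200/1475)²·2.98²/24 = 0.00680295
  stratum West: (450/1475)²·0.98²/11 = 0.00812644
V̂(x̄_st) = 0.0184765
SE(x̄_st) = √0.0184765 = 0.135928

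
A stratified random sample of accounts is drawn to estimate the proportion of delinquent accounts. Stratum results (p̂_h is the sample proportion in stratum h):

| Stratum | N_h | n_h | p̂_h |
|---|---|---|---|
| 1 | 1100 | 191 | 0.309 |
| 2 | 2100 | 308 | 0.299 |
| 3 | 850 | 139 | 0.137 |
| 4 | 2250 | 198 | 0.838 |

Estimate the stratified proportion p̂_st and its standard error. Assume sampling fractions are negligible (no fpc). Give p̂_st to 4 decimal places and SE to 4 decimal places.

p̂_st ≈ 0.4714, SE ≈ 0.0146

N = 6300; stratum weights W_h = N_h/N.
p̂_st = Σ W_h p̂_h = (1100·0.309 + 2100·0.299 + 850·0.137 + 2250·0.838)/6300 = 0.47139
V̂(p̂_st) = Σ W_h² p̂_h(1−p̂_h)/(n_h−1):
  stratum 1: (1100/6300)²·0.309·0.691/190 = 3.426e-05
  stratum 2: (2100/6300)²·0.299·0.701/307 = 7.58592e-05
  stratum 3: (850/6300)²·0.137·0.863/138 = 1.55958e-05
  stratum 4: (2250/6300)²·0.838·0.162/197 = 8.78975e-05
V̂(p̂_st) = 0.000213613; SE = √V̂ = 0.0146155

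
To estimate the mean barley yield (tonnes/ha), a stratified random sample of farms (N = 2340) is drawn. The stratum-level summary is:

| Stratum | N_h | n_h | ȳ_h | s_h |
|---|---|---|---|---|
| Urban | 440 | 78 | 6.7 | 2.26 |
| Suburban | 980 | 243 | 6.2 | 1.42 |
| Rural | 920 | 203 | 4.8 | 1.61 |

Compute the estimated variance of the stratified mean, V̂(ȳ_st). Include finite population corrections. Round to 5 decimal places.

V̂(ȳ_st) ≈ 0.00454

V̂(ȳ_st) = Σ W_h² (1 − n_h/N_h) s_h²/n_h, with W_h = N_h/N and N = 2340:
  stratum Urban: (440/2340)²·(1 − 78/440)·2.26²/78 = 0.00190481
  stratum Suburban: (980/2340)²·(1 − 243/980)·1.42²/243 = 0.00109454
  stratum Rural: (920/2340)²·(1 − 203/920)·1.61²/203 = 0.00153826
V̂(ȳ_st) = 0.00453762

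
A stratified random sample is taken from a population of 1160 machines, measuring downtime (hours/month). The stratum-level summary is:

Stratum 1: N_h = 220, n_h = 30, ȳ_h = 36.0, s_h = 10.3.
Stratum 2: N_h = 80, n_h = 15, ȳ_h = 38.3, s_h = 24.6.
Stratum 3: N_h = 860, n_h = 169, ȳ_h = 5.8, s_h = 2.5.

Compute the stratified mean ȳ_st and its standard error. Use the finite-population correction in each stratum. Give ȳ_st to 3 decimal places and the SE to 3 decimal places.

ȳ_st ≈ 13.769, SE ≈ 0.531

ȳ_st = Σ W_h ȳ_h = (220·36.0 + 80·38.3 + 860·5.8)/1160 = 13.76897
V̂(ȳ_st) = Σ W_h² (1 − n_h/N_h) s_h²/n_h, with W_h = N_h/N and N = 1160:
  stratum 1: (220/1160)²·(1 − 30/220)·10.3²/30 = 0.109853
  stratum 2: (80/1160)²·(1 − 15/80)·24.6²/15 = 0.155907
  stratum 3: (860/1160)²·(1 − 169/860)·2.5²/169 = 0.0163325
V̂(ȳ_st) = 0.282093
SE(ȳ_st) = √0.282093 = 0.531124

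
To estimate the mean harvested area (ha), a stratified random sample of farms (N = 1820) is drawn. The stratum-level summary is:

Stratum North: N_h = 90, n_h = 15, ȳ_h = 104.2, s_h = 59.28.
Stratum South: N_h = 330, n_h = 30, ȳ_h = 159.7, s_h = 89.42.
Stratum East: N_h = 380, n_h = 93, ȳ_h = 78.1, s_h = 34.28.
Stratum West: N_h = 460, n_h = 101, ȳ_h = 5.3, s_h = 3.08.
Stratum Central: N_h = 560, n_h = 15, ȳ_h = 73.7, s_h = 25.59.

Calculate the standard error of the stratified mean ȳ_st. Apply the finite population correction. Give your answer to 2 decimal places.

V̂(ȳ_st) = Σ W_h² (1 − n_h/N_h) s_h²/n_h, with W_h = N_h/N and N = 1820:
  stratum North: (90/1820)²·(1 − 15/90)·59.28²/15 = 0.477404
  stratum South: (330/1820)²·(1 − 30/330)·89.42²/30 = 7.966
  stratum East: (380/1820)²·(1 − 93/380)·34.28²/93 = 0.416027
  stratum West: (460/1820)²·(1 − 101/460)·3.08²/101 = 0.00468263
  stratum Central: (560/1820)²·(1 − 15/560)·25.59²/15 = 4.02245
V̂(ȳ_st) = 12.8866
SE(ȳ_st) = √12.8866 = 3.58979

SE(ȳ_st) ≈ 3.59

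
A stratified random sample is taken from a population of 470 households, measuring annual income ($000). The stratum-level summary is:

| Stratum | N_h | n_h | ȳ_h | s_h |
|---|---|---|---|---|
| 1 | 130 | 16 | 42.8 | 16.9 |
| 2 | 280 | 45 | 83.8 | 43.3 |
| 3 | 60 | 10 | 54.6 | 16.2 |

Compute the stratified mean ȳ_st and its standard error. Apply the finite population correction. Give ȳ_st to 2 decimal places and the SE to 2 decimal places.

ȳ_st = Σ W_h ȳ_h = (130·42.8 + 280·83.8 + 60·54.6)/470 = 68.73191
V̂(ȳ_st) = Σ W_h² (1 − n_h/N_h) s_h²/n_h, with W_h = N_h/N and N = 470:
  stratum 1: (130/470)²·(1 − 16/130)·16.9²/16 = 1.19758
  stratum 2: (280/470)²·(1 − 45/280)·43.3²/45 = 12.4106
  stratum 3: (60/470)²·(1 − 10/60)·16.2²/10 = 0.356415
V̂(ȳ_st) = 13.9646
SE(ȳ_st) = √13.9646 = 3.73693

ȳ_st ≈ 68.73, SE ≈ 3.74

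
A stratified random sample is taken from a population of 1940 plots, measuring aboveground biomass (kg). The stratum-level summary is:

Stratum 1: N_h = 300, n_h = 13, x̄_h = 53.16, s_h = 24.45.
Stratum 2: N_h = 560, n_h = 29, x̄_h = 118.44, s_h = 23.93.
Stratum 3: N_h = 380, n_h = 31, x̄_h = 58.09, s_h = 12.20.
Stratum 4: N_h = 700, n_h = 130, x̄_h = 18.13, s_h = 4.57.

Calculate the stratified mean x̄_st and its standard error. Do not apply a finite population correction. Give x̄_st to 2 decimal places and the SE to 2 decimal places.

x̄_st ≈ 60.33, SE ≈ 1.72

x̄_st = Σ W_h x̄_h = (300·53.16 + 560·118.44 + 380·58.09 + 700·18.13)/1940 = 60.32969
V̂(x̄_st) = Σ W_h² s_h²/n_h, with W_h = N_h/N and N = 1940:
  stratum 1: (300/1940)²·24.45²/13 = 1.09965
  stratum 2: (560/1940)²·23.93²/29 = 1.64536
  stratum 3: (380/1940)²·12.20²/31 = 0.184214
  stratum 4: (700/1940)²·4.57²/130 = 0.0209161
V̂(x̄_st) = 2.95013
SE(x̄_st) = √2.95013 = 1.7176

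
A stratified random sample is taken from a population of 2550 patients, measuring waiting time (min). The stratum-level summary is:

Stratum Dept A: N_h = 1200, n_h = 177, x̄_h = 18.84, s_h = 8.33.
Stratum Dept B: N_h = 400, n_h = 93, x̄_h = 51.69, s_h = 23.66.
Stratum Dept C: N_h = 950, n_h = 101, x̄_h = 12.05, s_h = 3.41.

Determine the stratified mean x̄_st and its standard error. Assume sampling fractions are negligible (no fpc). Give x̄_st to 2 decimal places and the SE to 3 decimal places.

x̄_st = Σ W_h x̄_h = (1200·18.84 + 400·51.69 + 950·12.05)/2550 = 21.46333
V̂(x̄_st) = Σ W_h² s_h²/n_h, with W_h = N_h/N and N = 2550:
  stratum Dept A: (1200/2550)²·8.33²/177 = 0.0868158
  stratum Dept B: (400/2550)²·23.66²/93 = 0.148111
  stratum Dept C: (950/2550)²·3.41²/101 = 0.0159792
V̂(x̄_st) = 0.250906
SE(x̄_st) = √0.250906 = 0.500905

x̄_st ≈ 21.46, SE ≈ 0.501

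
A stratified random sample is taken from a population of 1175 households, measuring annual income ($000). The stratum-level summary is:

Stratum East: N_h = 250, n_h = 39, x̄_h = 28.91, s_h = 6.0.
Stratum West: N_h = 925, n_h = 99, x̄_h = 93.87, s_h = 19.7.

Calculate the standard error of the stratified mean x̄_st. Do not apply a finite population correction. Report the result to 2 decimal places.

SE(x̄_st) ≈ 1.57

V̂(x̄_st) = Σ W_h² s_h²/n_h, with W_h = N_h/N and N = 1175:
  stratum East: (250/1175)²·6.0²/39 = 0.0417871
  stratum West: (925/1175)²·19.7²/99 = 2.42943
V̂(x̄_st) = 2.47122
SE(x̄_st) = √2.47122 = 1.57201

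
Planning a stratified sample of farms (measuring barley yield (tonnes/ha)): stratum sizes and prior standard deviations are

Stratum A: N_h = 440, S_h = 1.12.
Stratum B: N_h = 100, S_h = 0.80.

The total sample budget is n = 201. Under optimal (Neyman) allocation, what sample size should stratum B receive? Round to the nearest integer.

Neyman allocation: n_h = n · N_h S_h / Σ N_i S_i, with n = 201.
  stratum A: N_h·S_h = 440·1.12 = 492.80
  stratum B: N_h·S_h = 100·0.80 = 80.00
Σ N_h S_h = 572.80
n for stratum B = 201·80.00/572.80 = 28.073 → 28

28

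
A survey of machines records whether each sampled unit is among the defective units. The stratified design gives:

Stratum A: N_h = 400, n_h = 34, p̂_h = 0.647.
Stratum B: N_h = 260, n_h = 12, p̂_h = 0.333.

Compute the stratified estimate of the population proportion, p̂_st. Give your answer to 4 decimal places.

p̂_st ≈ 0.5233

N = 660; stratum weights W_h = N_h/N.
p̂_st = Σ W_h p̂_h = (400·0.647 + 260·0.333)/660 = 0.52330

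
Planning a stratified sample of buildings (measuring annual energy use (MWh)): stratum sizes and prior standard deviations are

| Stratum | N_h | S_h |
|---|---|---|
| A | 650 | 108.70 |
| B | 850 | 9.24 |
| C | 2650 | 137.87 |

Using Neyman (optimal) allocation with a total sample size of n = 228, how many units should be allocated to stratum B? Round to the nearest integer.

4

Neyman allocation: n_h = n · N_h S_h / Σ N_i S_i, with n = 228.
  stratum A: N_h·S_h = 650·108.70 = 70655.00
  stratum B: N_h·S_h = 850·9.24 = 7854.00
  stratum C: N_h·S_h = 2650·137.87 = 365355.50
Σ N_h S_h = 443864.50
n for stratum B = 228·7854.00/443864.50 = 4.034 → 4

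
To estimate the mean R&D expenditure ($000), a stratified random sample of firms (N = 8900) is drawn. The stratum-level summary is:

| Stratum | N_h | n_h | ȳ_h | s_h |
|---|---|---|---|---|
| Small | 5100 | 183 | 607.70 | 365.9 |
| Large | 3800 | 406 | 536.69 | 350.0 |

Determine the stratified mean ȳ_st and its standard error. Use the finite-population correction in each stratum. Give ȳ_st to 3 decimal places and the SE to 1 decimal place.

ȳ_st = Σ W_h ȳ_h = (5100·607.70 + 3800·536.69)/8900 = 577.38112
V̂(ȳ_st) = Σ W_h² (1 − n_h/N_h) s_h²/n_h, with W_h = N_h/N and N = 8900:
  stratum Small: (5100/8900)²·(1 − 183/5100)·365.9²/183 = 231.614
  stratum Large: (3800/8900)²·(1 − 406/3800)·350.0²/406 = 49.1276
V̂(ȳ_st) = 280.741
SE(ȳ_st) = √280.741 = 16.7553

ȳ_st ≈ 577.381, SE ≈ 16.8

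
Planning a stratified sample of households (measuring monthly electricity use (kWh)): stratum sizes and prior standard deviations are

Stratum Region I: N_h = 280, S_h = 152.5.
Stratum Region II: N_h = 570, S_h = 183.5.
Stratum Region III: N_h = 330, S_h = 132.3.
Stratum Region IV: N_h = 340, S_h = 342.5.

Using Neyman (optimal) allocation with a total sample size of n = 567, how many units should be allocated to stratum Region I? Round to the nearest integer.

Neyman allocation: n_h = n · N_h S_h / Σ N_i S_i, with n = 567.
  stratum Region I: N_h·S_h = 280·152.5 = 42700.00
  stratum Region II: N_h·S_h = 570·183.5 = 104595.00
  stratum Region III: N_h·S_h = 330·132.3 = 43659.00
  stratum Region IV: N_h·S_h = 340·342.5 = 116450.00
Σ N_h S_h = 307404.00
n for stratum Region I = 567·42700.00/307404.00 = 78.759 → 79

79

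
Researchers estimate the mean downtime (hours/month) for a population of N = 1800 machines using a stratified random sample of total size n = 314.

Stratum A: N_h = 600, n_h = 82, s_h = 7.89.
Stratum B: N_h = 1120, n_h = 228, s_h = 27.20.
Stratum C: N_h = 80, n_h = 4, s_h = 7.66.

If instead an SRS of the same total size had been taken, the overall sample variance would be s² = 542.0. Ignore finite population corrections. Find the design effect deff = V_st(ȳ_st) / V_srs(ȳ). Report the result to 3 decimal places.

deff ≈ 0.793

V̂(ȳ_st) = Σ W_h² s_h²/n_h, with W_h = N_h/N and N = 1800:
  stratum A: (600/1800)²·7.89²/82 = 0.0843524
  stratum B: (1120/1800)²·27.20²/228 = 1.2563
  stratum C: (80/1800)²·7.66²/4 = 0.0289756
V_st = 1.36963
V_srs = s²/n = 542.0/314 = 1.72611
deff = V_st / V_srs = 1.36963/1.72611 = 0.7935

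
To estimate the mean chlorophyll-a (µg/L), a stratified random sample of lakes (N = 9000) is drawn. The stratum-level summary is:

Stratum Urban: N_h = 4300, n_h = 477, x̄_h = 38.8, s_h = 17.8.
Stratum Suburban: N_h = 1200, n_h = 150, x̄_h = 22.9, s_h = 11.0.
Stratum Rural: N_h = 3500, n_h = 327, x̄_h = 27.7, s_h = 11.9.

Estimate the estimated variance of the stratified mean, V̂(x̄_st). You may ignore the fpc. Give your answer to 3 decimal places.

V̂(x̄_st) = Σ W_h² s_h²/n_h, with W_h = N_h/N and N = 9000:
  stratum Urban: (4300/9000)²·17.8²/477 = 0.151626
  stratum Suburban: (1200/9000)²·11.0²/150 = 0.0143407
  stratum Rural: (3500/9000)²·11.9²/327 = 0.0654934
V̂(x̄_st) = 0.23146

V̂(x̄_st) ≈ 0.231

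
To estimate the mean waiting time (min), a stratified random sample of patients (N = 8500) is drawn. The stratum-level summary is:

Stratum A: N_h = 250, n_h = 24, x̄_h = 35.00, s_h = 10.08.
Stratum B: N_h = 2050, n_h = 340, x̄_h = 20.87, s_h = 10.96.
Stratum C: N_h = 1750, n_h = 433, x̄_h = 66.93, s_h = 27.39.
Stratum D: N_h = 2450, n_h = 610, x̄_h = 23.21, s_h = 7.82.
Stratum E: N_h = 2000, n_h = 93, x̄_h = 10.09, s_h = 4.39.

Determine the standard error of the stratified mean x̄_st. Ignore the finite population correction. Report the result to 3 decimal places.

V̂(x̄_st) = Σ W_h² s_h²/n_h, with W_h = N_h/N and N = 8500:
  stratum A: (250/8500)²·10.08²/24 = 0.00366228
  stratum B: (2050/8500)²·10.96²/340 = 0.02055
  stratum C: (1750/8500)²·27.39²/433 = 0.0734403
  stratum D: (2450/8500)²·7.82²/610 = 0.00832871
  stratum E: (2000/8500)²·4.39²/93 = 0.0114728
V̂(x̄_st) = 0.117454
SE(x̄_st) = √0.117454 = 0.342716

SE(x̄_st) ≈ 0.343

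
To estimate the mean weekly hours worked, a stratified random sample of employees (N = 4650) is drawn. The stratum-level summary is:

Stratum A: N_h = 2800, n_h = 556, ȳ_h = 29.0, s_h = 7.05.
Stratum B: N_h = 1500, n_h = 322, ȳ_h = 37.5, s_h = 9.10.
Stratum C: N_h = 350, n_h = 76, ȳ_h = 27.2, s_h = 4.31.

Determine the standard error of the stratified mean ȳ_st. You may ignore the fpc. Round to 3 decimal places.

SE(ȳ_st) ≈ 0.246

V̂(ȳ_st) = Σ W_h² s_h²/n_h, with W_h = N_h/N and N = 4650:
  stratum A: (2800/4650)²·7.05²/556 = 0.0324126
  stratum B: (1500/4650)²·9.10²/322 = 0.0267611
  stratum C: (350/4650)²·4.31²/76 = 0.00138475
V̂(ȳ_st) = 0.0605584
SE(ȳ_st) = √0.0605584 = 0.246086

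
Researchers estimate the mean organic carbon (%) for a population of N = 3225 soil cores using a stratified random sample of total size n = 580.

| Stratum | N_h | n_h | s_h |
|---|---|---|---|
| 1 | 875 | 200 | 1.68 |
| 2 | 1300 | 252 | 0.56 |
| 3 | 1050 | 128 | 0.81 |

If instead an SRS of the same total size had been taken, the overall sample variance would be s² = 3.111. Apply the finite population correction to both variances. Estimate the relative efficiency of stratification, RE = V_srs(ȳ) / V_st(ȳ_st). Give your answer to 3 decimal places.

RE ≈ 3.052

V̂(ȳ_st) = Σ W_h² (1 − n_h/N_h) s_h²/n_h, with W_h = N_h/N and N = 3225:
  stratum 1: (875/3225)²·(1 − 200/875)·1.68²/200 = 0.000801385
  stratum 2: (1300/3225)²·(1 − 252/1300)·0.56²/252 = 0.000163012
  stratum 3: (1050/3225)²·(1 − 128/1050)·0.81²/128 = 0.000477113
V_st = 0.00144151
V_srs = (1 − 580/3225)·3.111/580 = 0.00439914
Relative efficiency = V_srs / V_st = 0.00439914/0.00144151 = 3.0518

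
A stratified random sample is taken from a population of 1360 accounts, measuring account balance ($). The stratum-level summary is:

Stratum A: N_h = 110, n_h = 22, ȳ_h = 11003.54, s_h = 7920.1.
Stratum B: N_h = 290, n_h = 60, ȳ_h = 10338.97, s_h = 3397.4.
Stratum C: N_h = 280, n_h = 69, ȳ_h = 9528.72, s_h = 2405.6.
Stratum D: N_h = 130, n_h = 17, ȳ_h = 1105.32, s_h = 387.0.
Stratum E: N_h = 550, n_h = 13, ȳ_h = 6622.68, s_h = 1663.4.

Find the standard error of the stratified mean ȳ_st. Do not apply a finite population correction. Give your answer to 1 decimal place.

V̂(ȳ_st) = Σ W_h² s_h²/n_h, with W_h = N_h/N and N = 1360:
  stratum A: (110/1360)²·7920.1²/22 = 18652.9
  stratum B: (290/1360)²·3397.4²/60 = 8747.02
  stratum C: (280/1360)²·2405.6²/69 = 3554.97
  stratum D: (130/1360)²·387.0²/17 = 80.4974
  stratum E: (550/1360)²·1663.4²/13 = 34809.5
V̂(ȳ_st) = 65844.9
SE(ȳ_st) = √65844.9 = 256.603

SE(ȳ_st) ≈ 256.6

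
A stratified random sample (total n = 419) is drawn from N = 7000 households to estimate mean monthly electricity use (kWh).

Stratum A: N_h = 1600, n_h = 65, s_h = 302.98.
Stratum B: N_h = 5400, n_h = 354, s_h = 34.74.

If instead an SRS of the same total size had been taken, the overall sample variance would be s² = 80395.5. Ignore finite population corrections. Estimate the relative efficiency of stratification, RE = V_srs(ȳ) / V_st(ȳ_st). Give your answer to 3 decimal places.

V̂(ȳ_st) = Σ W_h² s_h²/n_h, with W_h = N_h/N and N = 7000:
  stratum A: (1600/7000)²·302.98²/65 = 73.7834
  stratum B: (5400/7000)²·34.74²/354 = 2.02884
V_st = 75.8122
V_srs = s²/n = 80395.5/419 = 191.875
Relative efficiency = V_srs / V_st = 191.875/75.8122 = 2.5309

RE ≈ 2.531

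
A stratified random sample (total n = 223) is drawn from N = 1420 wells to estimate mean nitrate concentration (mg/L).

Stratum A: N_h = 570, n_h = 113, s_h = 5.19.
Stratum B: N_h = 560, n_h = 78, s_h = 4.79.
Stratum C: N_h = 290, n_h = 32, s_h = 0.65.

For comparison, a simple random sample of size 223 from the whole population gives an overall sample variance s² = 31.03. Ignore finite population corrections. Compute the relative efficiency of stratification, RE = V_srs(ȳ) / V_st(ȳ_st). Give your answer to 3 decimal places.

RE ≈ 1.643

V̂(ȳ_st) = Σ W_h² s_h²/n_h, with W_h = N_h/N and N = 1420:
  stratum A: (570/1420)²·5.19²/113 = 0.0384087
  stratum B: (560/1420)²·4.79²/78 = 0.0457484
  stratum C: (290/1420)²·0.65²/32 = 0.000550676
V_st = 0.0847077
V_srs = s²/n = 31.03/223 = 0.139148
Relative efficiency = V_srs / V_st = 0.139148/0.0847077 = 1.6427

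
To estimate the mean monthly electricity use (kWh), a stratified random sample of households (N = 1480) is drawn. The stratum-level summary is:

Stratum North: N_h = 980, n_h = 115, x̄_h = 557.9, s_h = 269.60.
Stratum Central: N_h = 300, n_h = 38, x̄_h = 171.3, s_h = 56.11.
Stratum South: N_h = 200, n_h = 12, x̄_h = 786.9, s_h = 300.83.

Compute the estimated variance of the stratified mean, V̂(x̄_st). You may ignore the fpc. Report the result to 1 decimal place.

V̂(x̄_st) ≈ 418.2

V̂(x̄_st) = Σ W_h² s_h²/n_h, with W_h = N_h/N and N = 1480:
  stratum North: (980/1480)²·269.60²/115 = 277.122
  stratum Central: (300/1480)²·56.11²/38 = 3.40421
  stratum South: (200/1480)²·300.83²/12 = 137.72
V̂(x̄_st) = 418.246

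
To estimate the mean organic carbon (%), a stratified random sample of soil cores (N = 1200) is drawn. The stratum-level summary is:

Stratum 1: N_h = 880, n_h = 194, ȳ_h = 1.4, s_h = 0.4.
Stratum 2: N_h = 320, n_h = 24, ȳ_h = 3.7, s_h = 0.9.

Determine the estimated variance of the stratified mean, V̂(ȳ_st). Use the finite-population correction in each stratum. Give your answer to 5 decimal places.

V̂(ȳ_st) ≈ 0.00257

V̂(ȳ_st) = Σ W_h² (1 − n_h/N_h) s_h²/n_h, with W_h = N_h/N and N = 1200:
  stratum 1: (880/1200)²·(1 − 194/880)·0.4²/194 = 0.00034575
  stratum 2: (320/1200)²·(1 − 24/320)·0.9²/24 = 0.00222
V̂(ȳ_st) = 0.00256575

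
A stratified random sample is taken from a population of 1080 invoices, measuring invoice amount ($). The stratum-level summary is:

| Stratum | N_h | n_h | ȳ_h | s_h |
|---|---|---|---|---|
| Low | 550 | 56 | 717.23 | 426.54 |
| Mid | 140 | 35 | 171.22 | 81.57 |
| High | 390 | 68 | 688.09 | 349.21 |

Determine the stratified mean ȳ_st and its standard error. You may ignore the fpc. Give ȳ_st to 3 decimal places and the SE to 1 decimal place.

ȳ_st ≈ 635.928, SE ≈ 32.9

ȳ_st = Σ W_h ȳ_h = (550·717.23 + 140·171.22 + 390·688.09)/1080 = 635.92815
V̂(ȳ_st) = Σ W_h² s_h²/n_h, with W_h = N_h/N and N = 1080:
  stratum Low: (550/1080)²·426.54²/56 = 842.577
  stratum Mid: (140/1080)²·81.57²/35 = 3.19449
  stratum High: (390/1080)²·349.21²/68 = 233.855
V̂(ȳ_st) = 1079.63
SE(ȳ_st) = √1079.63 = 32.8577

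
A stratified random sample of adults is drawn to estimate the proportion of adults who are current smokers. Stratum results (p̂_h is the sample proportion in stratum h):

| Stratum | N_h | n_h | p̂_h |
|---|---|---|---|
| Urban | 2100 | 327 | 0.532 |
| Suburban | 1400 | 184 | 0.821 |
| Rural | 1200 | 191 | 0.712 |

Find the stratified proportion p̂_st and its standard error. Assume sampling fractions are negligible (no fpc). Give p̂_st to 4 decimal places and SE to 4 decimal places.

p̂_st ≈ 0.6640, SE ≈ 0.0171

N = 4700; stratum weights W_h = N_h/N.
p̂_st = Σ W_h p̂_h = (2100·0.532 + 1400·0.821 + 1200·0.712)/4700 = 0.66404
V̂(p̂_st) = Σ W_h² p̂_h(1−p̂_h)/(n_h−1):
  stratum Urban: (2100/4700)²·0.532·0.468/326 = 0.000152469
  stratum Suburban: (1400/4700)²·0.821·0.179/183 = 7.12534e-05
  stratum Rural: (1200/4700)²·0.712·0.288/190 = 7.03535e-05
V̂(p̂_st) = 0.000294076; SE = √V̂ = 0.0171487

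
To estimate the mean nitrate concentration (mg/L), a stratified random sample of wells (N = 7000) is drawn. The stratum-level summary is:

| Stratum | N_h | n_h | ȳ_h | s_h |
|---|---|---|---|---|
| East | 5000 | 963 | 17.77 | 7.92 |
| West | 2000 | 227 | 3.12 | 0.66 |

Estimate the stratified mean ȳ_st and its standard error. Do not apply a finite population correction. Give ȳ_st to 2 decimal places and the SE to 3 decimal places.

ȳ_st = Σ W_h ȳ_h = (5000·17.77 + 2000·3.12)/7000 = 13.58429
V̂(ȳ_st) = Σ W_h² s_h²/n_h, with W_h = N_h/N and N = 7000:
  stratum East: (5000/7000)²·7.92²/963 = 0.0332329
  stratum West: (2000/7000)²·0.66²/227 = 0.000156648
V̂(ȳ_st) = 0.0333895
SE(ȳ_st) = √0.0333895 = 0.182728

ȳ_st ≈ 13.58, SE ≈ 0.183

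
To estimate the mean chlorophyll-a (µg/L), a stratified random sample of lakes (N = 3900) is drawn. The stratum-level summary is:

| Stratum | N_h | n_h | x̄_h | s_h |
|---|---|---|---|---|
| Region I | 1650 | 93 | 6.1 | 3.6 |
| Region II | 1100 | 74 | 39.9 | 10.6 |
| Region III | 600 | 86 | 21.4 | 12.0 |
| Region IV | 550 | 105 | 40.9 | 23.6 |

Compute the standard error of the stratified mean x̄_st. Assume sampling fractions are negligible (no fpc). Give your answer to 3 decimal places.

V̂(x̄_st) = Σ W_h² s_h²/n_h, with W_h = N_h/N and N = 3900:
  stratum Region I: (1650/3900)²·3.6²/93 = 0.0249437
  stratum Region II: (1100/3900)²·10.6²/74 = 0.120791
  stratum Region III: (600/3900)²·12.0²/86 = 0.0396312
  stratum Region IV: (550/3900)²·23.6²/105 = 0.105495
V̂(x̄_st) = 0.290861
SE(x̄_st) = √0.290861 = 0.539315

SE(x̄_st) ≈ 0.539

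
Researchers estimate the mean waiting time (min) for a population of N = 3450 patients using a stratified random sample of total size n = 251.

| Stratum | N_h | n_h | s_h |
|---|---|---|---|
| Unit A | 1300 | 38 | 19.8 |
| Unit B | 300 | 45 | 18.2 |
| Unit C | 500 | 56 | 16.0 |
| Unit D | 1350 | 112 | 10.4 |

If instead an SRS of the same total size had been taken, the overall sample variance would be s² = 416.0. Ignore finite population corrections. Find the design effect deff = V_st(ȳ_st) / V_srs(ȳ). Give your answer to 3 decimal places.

V̂(ȳ_st) = Σ W_h² s_h²/n_h, with W_h = N_h/N and N = 3450:
  stratum Unit A: (1300/3450)²·19.8²/38 = 1.46486
  stratum Unit B: (300/3450)²·18.2²/45 = 0.0556589
  stratum Unit C: (500/3450)²·16.0²/56 = 0.0960182
  stratum Unit D: (1350/3450)²·10.4²/112 = 0.147869
V_st = 1.7644
V_srs = s²/n = 416.0/251 = 1.65737
deff = V_st / V_srs = 1.7644/1.65737 = 1.0646

deff ≈ 1.065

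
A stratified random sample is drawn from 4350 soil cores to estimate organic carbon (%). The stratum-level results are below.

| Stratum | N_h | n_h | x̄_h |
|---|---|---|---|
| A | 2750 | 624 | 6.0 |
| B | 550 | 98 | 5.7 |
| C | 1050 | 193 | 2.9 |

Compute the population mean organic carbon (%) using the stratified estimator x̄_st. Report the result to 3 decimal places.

x̄_st ≈ 5.214

N = Σ N_h = 4350. Stratum weights W_h = N_h/N.
x̄_st = (2750·6.0 + 550·5.7 + 1050·2.9) / 4350 = 5.21379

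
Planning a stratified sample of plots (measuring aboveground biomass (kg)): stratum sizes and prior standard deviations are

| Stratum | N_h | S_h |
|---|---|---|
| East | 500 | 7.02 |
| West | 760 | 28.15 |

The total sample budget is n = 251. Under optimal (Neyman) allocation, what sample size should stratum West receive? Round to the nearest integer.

216

Neyman allocation: n_h = n · N_h S_h / Σ N_i S_i, with n = 251.
  stratum East: N_h·S_h = 500·7.02 = 3510.00
  stratum West: N_h·S_h = 760·28.15 = 21394.00
Σ N_h S_h = 24904.00
n for stratum West = 251·21394.00/24904.00 = 215.624 → 216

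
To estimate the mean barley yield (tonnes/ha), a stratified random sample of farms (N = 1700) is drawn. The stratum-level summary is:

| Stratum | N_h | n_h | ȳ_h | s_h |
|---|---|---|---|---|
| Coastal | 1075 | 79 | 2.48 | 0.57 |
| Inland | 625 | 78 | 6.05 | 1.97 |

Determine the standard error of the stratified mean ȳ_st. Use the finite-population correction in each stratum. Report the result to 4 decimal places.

SE(ȳ_st) ≈ 0.0861

V̂(ȳ_st) = Σ W_h² (1 − n_h/N_h) s_h²/n_h, with W_h = N_h/N and N = 1700:
  stratum Coastal: (1075/1700)²·(1 − 79/1075)·0.57²/79 = 0.00152368
  stratum Inland: (625/1700)²·(1 − 78/625)·1.97²/78 = 0.00588583
V̂(ȳ_st) = 0.0074095
SE(ȳ_st) = √0.0074095 = 0.0860785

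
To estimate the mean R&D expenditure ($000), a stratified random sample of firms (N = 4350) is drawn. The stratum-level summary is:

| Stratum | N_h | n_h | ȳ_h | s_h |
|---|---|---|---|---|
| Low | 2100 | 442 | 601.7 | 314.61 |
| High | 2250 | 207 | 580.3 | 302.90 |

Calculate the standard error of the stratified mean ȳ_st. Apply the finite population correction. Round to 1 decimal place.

V̂(ȳ_st) = Σ W_h² (1 − n_h/N_h) s_h²/n_h, with W_h = N_h/N and N = 4350:
  stratum Low: (2100/4350)²·(1 − 442/2100)·314.61²/442 = 41.2048
  stratum High: (2250/4350)²·(1 − 207/2250)·302.90²/207 = 107.671
V̂(ȳ_st) = 148.876
SE(ȳ_st) = √148.876 = 12.2015

SE(ȳ_st) ≈ 12.2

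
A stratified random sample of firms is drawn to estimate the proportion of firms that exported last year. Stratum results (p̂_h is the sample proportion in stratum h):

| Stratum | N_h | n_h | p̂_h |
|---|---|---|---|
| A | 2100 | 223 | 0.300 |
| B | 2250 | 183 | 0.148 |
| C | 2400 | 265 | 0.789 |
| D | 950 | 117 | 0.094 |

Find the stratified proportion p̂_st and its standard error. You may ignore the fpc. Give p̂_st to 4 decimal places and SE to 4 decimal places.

N = 7700; stratum weights W_h = N_h/N.
p̂_st = Σ W_h p̂_h = (2100·0.300 + 2250·0.148 + 2400·0.789 + 950·0.094)/7700 = 0.38258
V̂(p̂_st) = Σ W_h² p̂_h(1−p̂_h)/(n_h−1):
  stratum A: (2100/7700)²·0.300·0.700/222 = 7.03596e-05
  stratum B: (2250/7700)²·0.148·0.852/182 = 5.9158e-05
  stratum C: (2400/7700)²·0.789·0.211/264 = 6.12628e-05
  stratum D: (950/7700)²·0.094·0.906/116 = 1.11754e-05
V̂(p̂_st) = 0.000201956; SE = √V̂ = 0.0142111

p̂_st ≈ 0.3826, SE ≈ 0.0142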